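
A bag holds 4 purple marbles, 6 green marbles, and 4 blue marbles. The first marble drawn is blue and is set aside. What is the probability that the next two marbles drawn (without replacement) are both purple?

After the first draw, 4 of the remaining 13 marbles are purple.
P = 4/13 × 3/12 = 12/156 = 1/13.

1/13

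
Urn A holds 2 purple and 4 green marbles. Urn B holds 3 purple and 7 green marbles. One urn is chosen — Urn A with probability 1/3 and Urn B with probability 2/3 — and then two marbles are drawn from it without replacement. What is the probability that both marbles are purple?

From Urn A: P(both purple) = (2/6)(1/5) = 1/15.
From Urn B: P(both purple) = (3/10)(2/9) = 1/15.
Total probability = (1/3)(1/15) + (2/3)(1/15) = 1/15.

1/15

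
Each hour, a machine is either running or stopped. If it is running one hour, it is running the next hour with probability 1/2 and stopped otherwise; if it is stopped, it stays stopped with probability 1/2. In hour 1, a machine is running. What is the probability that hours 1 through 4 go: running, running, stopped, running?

1/8

Hour 1 is given. For each transition, use the conditional probability from the current state:
P(running | running) = 1/2; P(stopped | running) = 1/2; P(running | stopped) = 1/2.
P = 1/2 × 1/2 × 1/2 = 1/8.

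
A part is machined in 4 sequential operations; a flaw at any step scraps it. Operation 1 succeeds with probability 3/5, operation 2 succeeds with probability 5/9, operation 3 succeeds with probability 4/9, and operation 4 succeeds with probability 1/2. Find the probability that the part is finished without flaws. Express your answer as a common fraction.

2/27

Each stage is reached only if all earlier stages succeed, so
P = 3/5 × 5/9 × 4/9 × 1/2 = 60/810 = 2/27.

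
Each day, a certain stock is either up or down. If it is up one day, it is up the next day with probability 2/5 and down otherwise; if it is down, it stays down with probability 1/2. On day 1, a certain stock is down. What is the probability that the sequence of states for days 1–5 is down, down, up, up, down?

Day 1 is given. For each transition, use the conditional probability from the current state:
P(down | down) = 1/2; P(up | down) = 1/2; P(up | up) = 2/5; P(down | up) = 3/5.
P = 1/2 × 1/2 × 2/5 × 3/5 = 6/100 = 3/50.

3/50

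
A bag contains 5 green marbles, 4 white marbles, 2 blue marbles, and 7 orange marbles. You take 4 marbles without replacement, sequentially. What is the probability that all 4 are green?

P(every draw is green) = 5/18 × 4/17 × 3/16 × 2/15 = 120/73440 = 1/612.

1/612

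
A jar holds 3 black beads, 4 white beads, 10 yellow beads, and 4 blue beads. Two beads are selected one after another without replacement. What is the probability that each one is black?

1/70

P = 3/21 × 2/20 = 6/420 = 1/70.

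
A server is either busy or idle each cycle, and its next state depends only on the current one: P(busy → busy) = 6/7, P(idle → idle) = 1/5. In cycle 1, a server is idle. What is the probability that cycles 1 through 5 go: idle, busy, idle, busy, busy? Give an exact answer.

Cycle 1 is given. For each transition, use the conditional probability from the current state:
P(busy | idle) = 4/5; P(idle | busy) = 1/7; P(busy | idle) = 4/5; P(busy | busy) = 6/7.
P = 4/5 × 1/7 × 4/5 × 6/7 = 96/1225.

96/1225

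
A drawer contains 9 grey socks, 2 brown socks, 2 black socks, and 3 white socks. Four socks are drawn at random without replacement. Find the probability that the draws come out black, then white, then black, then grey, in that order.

9/7280

Chain rule:
P = 2/16 × 3/15 × 1/14 × 9/13 = 54/43680 = 9/7280.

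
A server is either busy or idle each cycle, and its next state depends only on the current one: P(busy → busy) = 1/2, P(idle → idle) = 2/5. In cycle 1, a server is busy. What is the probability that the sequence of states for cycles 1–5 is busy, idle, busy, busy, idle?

Cycle 1 is given. For each transition, use the conditional probability from the current state:
P(idle | busy) = 1/2; P(busy | idle) = 3/5; P(busy | busy) = 1/2; P(idle | busy) = 1/2.
P = 1/2 × 3/5 × 1/2 × 1/2 = 3/40.

3/40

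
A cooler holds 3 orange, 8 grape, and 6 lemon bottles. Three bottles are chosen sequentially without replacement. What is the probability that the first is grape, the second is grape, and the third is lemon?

7/85

Multiply the probability of each draw given the previous ones:
P = 8/17 × 7/16 × 6/15 = 336/4080 = 7/85.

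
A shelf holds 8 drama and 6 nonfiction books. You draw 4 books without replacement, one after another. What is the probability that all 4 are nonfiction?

P(all nonfiction) = 6/14 × 5/13 × 4/12 × 3/11 = 360/24024 = 15/1001.

15/1001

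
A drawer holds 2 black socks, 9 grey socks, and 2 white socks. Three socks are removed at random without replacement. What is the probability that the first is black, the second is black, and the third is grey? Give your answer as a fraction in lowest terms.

Multiply the probability of each draw given the previous ones:
P = 2/13 × 1/12 × 9/11 = 18/1716 = 3/286.

3/286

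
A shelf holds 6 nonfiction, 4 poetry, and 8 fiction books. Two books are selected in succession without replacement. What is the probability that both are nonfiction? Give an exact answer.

5/51

P = 6/18 × 5/17 = 30/306 = 5/51.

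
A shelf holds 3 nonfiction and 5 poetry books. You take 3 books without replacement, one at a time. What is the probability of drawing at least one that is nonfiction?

P(no nonfiction) = 5/8 × 4/7 × 3/6 = 60/336 = 5/28.
P(at least one) = 1 − 5/28 = 23/28.

23/28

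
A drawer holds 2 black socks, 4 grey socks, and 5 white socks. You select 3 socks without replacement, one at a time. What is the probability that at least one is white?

P(no white) = 6/11 × 5/10 × 4/9 = 120/990 = 4/33.
P(at least one) = 1 − 4/33 = 29/33.

29/33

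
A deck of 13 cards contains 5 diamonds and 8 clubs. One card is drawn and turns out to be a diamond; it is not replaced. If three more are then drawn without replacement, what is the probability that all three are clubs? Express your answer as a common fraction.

After the first draw, 8 of the remaining 12 cards are clubs.
P = 8/12 × 7/11 × 6/10 = 336/1320 = 14/55.

14/55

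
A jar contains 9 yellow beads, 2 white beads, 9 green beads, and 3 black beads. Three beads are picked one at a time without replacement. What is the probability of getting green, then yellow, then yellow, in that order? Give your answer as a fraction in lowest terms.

Multiply the probability of each draw given the previous ones:
P = 9/23 × 9/22 × 8/21 = 648/10626 = 108/1771.

108/1771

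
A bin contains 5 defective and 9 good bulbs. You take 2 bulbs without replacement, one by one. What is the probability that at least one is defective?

P(no defective) = 9/14 × 8/13 = 72/182 = 36/91.
P(at least one) = 1 − 36/91 = 55/91.

55/91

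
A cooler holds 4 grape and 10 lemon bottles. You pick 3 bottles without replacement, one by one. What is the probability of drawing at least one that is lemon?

P(no lemon) = 4/14 × 3/13 × 2/12 = 24/2184 = 1/91.
P(at least one) = 1 − 1/91 = 90/91.

90/91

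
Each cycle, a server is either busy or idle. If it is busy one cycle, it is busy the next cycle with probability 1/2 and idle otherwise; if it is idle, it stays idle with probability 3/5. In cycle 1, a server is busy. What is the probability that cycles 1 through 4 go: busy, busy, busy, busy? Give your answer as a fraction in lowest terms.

Cycle 1 is given. For each transition, use the conditional probability from the current state:
P(busy | busy) = 1/2; P(busy | busy) = 1/2; P(busy | busy) = 1/2.
P = 1/2 × 1/2 × 1/2 = 1/8.

1/8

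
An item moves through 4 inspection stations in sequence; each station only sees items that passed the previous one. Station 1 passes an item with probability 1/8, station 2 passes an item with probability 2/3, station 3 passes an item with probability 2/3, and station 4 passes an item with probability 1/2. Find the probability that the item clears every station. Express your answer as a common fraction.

1/36

The events are sequential, so multiply the conditional probabilities:
P = 1/8 × 2/3 × 2/3 × 1/2 = 4/144 = 1/36.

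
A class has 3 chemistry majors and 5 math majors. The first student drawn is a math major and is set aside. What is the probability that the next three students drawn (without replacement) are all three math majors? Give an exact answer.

After the first draw, 4 of the remaining 7 students are math majors.
P = 4/7 × 3/6 × 2/5 = 24/210 = 4/35.

4/35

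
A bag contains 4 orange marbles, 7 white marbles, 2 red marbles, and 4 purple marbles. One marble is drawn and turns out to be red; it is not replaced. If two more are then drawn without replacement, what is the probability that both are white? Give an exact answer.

7/40

After the first draw, 7 of the remaining 16 marbles are white.
P = 7/16 × 6/15 = 42/240 = 7/40.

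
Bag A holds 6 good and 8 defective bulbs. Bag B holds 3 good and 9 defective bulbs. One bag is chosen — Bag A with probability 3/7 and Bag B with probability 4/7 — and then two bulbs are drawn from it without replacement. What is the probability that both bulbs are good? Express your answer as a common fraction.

677/7007

From Bag A: P(both good) = (6/14)(5/13) = 15/91.
From Bag B: P(both good) = (3/12)(2/11) = 1/22.
Total probability = (3/7)(15/91) + (4/7)(1/22) = 677/7007.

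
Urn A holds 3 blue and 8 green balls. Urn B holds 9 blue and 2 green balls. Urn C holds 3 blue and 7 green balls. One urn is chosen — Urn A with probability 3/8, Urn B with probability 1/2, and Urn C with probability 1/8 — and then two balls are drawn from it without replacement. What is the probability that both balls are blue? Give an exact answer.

47/132

From Urn A: P(both blue) = (3/11)(2/10) = 3/55.
From Urn B: P(both blue) = (9/11)(8/10) = 36/55.
From Urn C: P(both blue) = (3/10)(2/9) = 1/15.
Total probability = (3/8)(3/55) + (1/2)(36/55) + (1/8)(1/15) = 47/132.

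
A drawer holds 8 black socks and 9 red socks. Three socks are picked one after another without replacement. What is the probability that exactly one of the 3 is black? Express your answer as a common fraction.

36/85

One ordering (black drawn first) has probability 8/17 × 9/16 × 8/15 = 576/4080 = 12/85.
There are C(3,1) = 3 such orderings, each equally likely, so P = 3 × 12/85 = 36/85.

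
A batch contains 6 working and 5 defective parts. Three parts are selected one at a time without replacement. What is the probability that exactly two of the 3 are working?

5/11

One ordering (working drawn first) has probability 6/11 × 5/10 × 5/9 = 150/990 = 5/33.
There are C(3,2) = 3 such orderings, each equally likely, so P = 3 × 5/33 = 5/11.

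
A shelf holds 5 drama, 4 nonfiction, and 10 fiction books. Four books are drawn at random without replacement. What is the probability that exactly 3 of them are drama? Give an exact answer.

One ordering (drama drawn first) has probability 5/19 × 4/18 × 3/17 × 14/16 = 840/93024 = 35/3876.
There are C(4,3) = 4 such orderings, each equally likely, so P = 4 × 35/3876 = 35/969.

35/969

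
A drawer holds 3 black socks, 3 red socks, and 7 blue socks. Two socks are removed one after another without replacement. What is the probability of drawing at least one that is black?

P(no black) = 10/13 × 9/12 = 90/156 = 15/26.
P(at least one) = 1 − 15/26 = 11/26.

11/26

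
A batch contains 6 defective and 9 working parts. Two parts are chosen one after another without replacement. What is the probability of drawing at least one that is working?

6/7

P(no working) = 6/15 × 5/14 = 30/210 = 1/7.
P(at least one) = 1 − 1/7 = 6/7.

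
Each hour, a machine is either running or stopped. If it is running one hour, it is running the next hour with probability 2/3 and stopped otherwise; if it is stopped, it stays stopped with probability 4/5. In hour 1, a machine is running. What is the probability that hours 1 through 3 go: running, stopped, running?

Hour 1 is given. For each transition, use the conditional probability from the current state:
P(stopped | running) = 1/3; P(running | stopped) = 1/5.
P = 1/3 × 1/5 = 1/15.

1/15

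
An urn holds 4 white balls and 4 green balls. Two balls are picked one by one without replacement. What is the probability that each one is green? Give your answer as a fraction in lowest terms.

P = 4/8 × 3/7 = 12/56 = 3/14.

3/14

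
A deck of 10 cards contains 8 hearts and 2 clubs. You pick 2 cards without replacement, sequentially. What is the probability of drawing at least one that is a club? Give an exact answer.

17/45

P(no clubs) = 8/10 × 7/9 = 56/90 = 28/45.
P(at least one) = 1 − 28/45 = 17/45.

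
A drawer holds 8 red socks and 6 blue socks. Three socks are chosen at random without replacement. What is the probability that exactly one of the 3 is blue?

6/13

One ordering (blue drawn first) has probability 6/14 × 8/13 × 7/12 = 336/2184 = 2/13.
There are C(3,1) = 3 such orderings, each equally likely, so P = 3 × 2/13 = 6/13.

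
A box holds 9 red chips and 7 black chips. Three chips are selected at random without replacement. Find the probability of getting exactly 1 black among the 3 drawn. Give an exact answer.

One ordering (black drawn first) has probability 7/16 × 9/15 × 8/14 = 504/3360 = 3/20.
There are C(3,1) = 3 such orderings, each equally likely, so P = 3 × 3/20 = 9/20.

9/20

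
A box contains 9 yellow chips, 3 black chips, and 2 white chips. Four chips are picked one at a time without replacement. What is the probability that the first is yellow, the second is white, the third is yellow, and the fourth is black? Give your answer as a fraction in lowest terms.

Multiply the probability of each draw given the previous ones:
P = 9/14 × 2/13 × 8/12 × 3/11 = 432/24024 = 18/1001.

18/1001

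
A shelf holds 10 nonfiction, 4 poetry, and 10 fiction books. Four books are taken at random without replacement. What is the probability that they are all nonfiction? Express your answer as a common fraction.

P = 10/24 × 9/23 × 8/22 × 7/21 = 5040/255024 = 5/253.

5/253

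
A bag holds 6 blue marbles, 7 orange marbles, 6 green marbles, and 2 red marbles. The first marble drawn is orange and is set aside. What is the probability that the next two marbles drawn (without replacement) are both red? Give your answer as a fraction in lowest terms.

1/190

With the first marble removed, 2 red remain out of 20.
P = 2/20 × 1/19 = 2/380 = 1/190.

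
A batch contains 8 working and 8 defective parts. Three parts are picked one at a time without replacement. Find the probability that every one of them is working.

P(every draw is working) = 8/16 × 7/15 × 6/14 = 336/3360 = 1/10.

1/10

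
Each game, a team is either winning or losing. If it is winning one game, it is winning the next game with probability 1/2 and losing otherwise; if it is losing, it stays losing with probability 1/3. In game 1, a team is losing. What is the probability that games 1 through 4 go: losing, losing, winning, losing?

Game 1 is given. For each transition, use the conditional probability from the current state:
P(losing | losing) = 1/3; P(winning | losing) = 2/3; P(losing | winning) = 1/2.
P = 1/3 × 2/3 × 1/2 = 2/18 = 1/9.

1/9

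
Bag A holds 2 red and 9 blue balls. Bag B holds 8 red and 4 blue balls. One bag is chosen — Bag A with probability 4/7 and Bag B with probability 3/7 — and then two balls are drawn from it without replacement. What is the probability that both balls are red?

From Bag A: P(both red) = (2/11)(1/10) = 1/55.
From Bag B: P(both red) = (8/12)(7/11) = 14/33.
Total probability = (4/7)(1/55) + (3/7)(14/33) = 74/385.

74/385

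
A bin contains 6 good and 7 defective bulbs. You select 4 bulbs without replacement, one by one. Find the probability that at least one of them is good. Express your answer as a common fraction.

P(no good) = 7/13 × 6/12 × 5/11 × 4/10 = 840/17160 = 7/143.
P(at least one) = 1 − 7/143 = 136/143.

136/143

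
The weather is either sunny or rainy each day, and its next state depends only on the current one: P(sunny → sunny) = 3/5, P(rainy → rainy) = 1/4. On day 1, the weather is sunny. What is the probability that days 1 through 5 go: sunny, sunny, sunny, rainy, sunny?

Day 1 is given. For each transition, use the conditional probability from the current state:
P(sunny | sunny) = 3/5; P(sunny | sunny) = 3/5; P(rainy | sunny) = 2/5; P(sunny | rainy) = 3/4.
P = 3/5 × 3/5 × 2/5 × 3/4 = 54/500 = 27/250.

27/250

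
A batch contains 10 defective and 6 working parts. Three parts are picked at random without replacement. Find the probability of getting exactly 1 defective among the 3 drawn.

15/56

One ordering (defective drawn first) has probability 10/16 × 6/15 × 5/14 = 300/3360 = 5/56.
There are C(3,1) = 3 such orderings, each equally likely, so P = 3 × 5/56 = 15/56.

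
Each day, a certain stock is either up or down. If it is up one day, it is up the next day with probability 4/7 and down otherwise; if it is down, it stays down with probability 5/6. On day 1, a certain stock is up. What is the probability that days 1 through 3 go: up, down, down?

Day 1 is given. For each transition, use the conditional probability from the current state:
P(down | up) = 3/7; P(down | down) = 5/6.
P = 3/7 × 5/6 = 15/42 = 5/14.

5/14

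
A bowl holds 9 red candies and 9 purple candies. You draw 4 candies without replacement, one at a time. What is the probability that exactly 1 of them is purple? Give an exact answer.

One ordering (purple drawn first) has probability 9/18 × 9/17 × 8/16 × 7/15 = 4536/73440 = 21/340.
There are C(4,1) = 4 such orderings, each equally likely, so P = 4 × 21/340 = 21/85.

21/85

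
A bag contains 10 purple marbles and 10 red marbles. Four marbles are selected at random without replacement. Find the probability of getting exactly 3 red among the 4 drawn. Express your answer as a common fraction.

One ordering (red drawn first) has probability 10/20 × 9/19 × 8/18 × 10/17 = 7200/116280 = 20/323.
There are C(4,3) = 4 such orderings, each equally likely, so P = 4 × 20/323 = 80/323.

80/323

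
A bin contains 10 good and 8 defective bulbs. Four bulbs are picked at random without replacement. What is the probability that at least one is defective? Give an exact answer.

P(no defective) = 10/18 × 9/17 × 8/16 × 7/15 = 5040/73440 = 7/102.
P(at least one) = 1 − 7/102 = 95/102.

95/102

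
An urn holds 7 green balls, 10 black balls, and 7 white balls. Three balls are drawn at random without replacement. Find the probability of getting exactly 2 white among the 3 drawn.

357/2024

One ordering (white drawn first) has probability 7/24 × 6/23 × 17/22 = 714/12144 = 119/2024.
There are C(3,2) = 3 such orderings, each equally likely, so P = 3 × 119/2024 = 357/2024.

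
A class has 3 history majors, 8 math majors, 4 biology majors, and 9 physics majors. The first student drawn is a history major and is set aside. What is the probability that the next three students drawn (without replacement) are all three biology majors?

After the first draw, 4 of the remaining 23 students are biology majors.
P = 4/23 × 3/22 × 2/21 = 24/10626 = 4/1771.

4/1771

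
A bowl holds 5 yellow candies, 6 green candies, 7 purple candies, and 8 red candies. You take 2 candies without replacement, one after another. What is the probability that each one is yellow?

2/65

P(all yellow) = 5/26 × 4/25 = 20/650 = 2/65.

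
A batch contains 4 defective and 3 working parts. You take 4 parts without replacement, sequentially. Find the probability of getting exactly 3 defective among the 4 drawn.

12/35

One ordering (defective drawn first) has probability 4/7 × 3/6 × 2/5 × 3/4 = 72/840 = 3/35.
There are C(4,3) = 4 such orderings, each equally likely, so P = 4 × 3/35 = 12/35.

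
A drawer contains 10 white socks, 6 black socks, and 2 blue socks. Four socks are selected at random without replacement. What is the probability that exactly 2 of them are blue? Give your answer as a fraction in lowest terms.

One ordering (blue drawn first) has probability 2/18 × 1/17 × 16/16 × 15/15 = 480/73440 = 1/153.
There are C(4,2) = 6 such orderings, each equally likely, so P = 6 × 1/153 = 2/51.

2/51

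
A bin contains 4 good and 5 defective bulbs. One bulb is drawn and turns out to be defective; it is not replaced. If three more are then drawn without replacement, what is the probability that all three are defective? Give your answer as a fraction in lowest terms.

1/14

After the first draw, 4 of the remaining 8 bulbs are defective.
P = 4/8 × 3/7 × 2/6 = 24/336 = 1/14.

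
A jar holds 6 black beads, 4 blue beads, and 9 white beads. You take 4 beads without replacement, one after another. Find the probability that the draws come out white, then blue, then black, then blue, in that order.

9/1292

Each draw changes the counts, so multiply the conditional probabilities along the sequence:
P = 9/19 × 4/18 × 6/17 × 3/16 = 648/93024 = 9/1292.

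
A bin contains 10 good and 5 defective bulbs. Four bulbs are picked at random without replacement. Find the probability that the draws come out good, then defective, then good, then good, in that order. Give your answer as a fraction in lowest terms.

Chain rule:
P = 10/15 × 5/14 × 9/13 × 8/12 = 3600/32760 = 10/91.

10/91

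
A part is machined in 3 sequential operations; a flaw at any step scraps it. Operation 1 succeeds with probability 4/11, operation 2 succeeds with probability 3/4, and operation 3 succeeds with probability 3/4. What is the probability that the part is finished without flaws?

9/44

The events are sequential, so multiply the conditional probabilities:
P = 4/11 × 3/4 × 3/4 = 36/176 = 9/44.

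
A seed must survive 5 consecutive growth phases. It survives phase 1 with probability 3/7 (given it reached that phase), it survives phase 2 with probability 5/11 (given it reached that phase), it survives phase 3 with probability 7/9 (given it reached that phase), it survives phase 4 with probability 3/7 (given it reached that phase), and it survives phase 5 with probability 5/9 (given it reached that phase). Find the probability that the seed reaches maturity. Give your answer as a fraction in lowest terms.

Each stage is reached only if all earlier stages succeed, so
P = 3/7 × 5/11 × 7/9 × 3/7 × 5/9 = 1575/43659 = 25/693.

25/693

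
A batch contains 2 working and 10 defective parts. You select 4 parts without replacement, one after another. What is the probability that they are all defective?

14/33

P(every draw is defective) = 10/12 × 9/11 × 8/10 × 7/9 = 5040/11880 = 14/33.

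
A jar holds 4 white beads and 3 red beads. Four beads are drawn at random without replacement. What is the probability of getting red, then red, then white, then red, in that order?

Multiply the probability of each draw given the previous ones:
P = 3/7 × 2/6 × 4/5 × 1/4 = 24/840 = 1/35.

1/35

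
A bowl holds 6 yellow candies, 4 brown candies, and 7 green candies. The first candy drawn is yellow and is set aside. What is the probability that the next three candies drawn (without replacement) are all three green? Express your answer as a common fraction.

1/16

After the first draw, 7 of the remaining 16 candies are green.
P = 7/16 × 6/15 × 5/14 = 210/3360 = 1/16.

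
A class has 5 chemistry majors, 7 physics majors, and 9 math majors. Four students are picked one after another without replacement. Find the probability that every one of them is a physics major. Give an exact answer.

P(every draw is a physics major) = 7/21 × 6/20 × 5/19 × 4/18 = 840/143640 = 1/171.

1/171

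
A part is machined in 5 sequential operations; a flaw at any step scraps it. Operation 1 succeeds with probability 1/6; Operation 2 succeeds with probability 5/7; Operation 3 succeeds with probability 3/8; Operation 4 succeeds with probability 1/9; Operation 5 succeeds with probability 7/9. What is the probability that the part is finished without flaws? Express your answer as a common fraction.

The events are sequential, so multiply the conditional probabilities:
P = 1/6 × 5/7 × 3/8 × 1/9 × 7/9 = 105/27216 = 5/1296.

5/1296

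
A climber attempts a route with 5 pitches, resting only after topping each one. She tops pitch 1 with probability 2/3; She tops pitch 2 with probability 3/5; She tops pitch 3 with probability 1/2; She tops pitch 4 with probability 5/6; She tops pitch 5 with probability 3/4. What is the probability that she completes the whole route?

1/8

Multiplying along the chain,
P = 2/3 × 3/5 × 1/2 × 5/6 × 3/4 = 90/720 = 1/8.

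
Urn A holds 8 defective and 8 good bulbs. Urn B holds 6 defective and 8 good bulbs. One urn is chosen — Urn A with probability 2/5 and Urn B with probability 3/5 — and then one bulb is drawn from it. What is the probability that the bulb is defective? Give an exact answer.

From Urn A: P(defective) = 8/16.
From Urn B: P(defective) = 6/14.
Total probability = (2/5)(8/16) + (3/5)(6/14) = 16/35.

16/35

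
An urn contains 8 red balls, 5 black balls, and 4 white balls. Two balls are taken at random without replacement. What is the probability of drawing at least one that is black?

35/68

P(no black) = 12/17 × 11/16 = 132/272 = 33/68.
P(at least one) = 1 − 33/68 = 35/68.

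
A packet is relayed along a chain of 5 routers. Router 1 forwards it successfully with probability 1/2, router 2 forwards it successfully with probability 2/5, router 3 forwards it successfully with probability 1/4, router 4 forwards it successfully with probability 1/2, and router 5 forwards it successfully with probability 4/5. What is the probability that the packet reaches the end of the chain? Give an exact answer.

Multiplying along the chain,
P = 1/2 × 2/5 × 1/4 × 1/2 × 4/5 = 8/400 = 1/50.

1/50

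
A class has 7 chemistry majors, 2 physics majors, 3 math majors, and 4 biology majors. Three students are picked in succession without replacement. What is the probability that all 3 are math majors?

1/560

P(all math majors) = 3/16 × 2/15 × 1/14 = 6/3360 = 1/560.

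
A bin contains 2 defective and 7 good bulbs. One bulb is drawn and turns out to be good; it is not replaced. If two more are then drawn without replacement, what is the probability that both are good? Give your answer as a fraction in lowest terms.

15/28

After the first draw, 6 of the remaining 8 bulbs are good.
P = 6/8 × 5/7 = 30/56 = 15/28.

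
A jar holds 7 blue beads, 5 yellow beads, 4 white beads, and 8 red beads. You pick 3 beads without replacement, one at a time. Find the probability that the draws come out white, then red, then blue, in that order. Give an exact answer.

14/759

Chain rule:
P = 4/24 × 8/23 × 7/22 = 224/12144 = 14/759.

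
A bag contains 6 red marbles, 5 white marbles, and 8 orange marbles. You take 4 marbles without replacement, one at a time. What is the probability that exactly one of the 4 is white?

455/969

One ordering (white drawn first) has probability 5/19 × 14/18 × 13/17 × 12/16 = 10920/93024 = 455/3876.
There are C(4,1) = 4 such orderings, each equally likely, so P = 4 × 455/3876 = 455/969.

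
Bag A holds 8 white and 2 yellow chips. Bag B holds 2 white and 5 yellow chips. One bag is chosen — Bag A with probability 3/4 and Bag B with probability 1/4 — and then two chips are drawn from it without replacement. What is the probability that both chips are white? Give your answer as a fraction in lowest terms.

From Bag A: P(both white) = (8/10)(7/9) = 28/45.
From Bag B: P(both white) = (2/7)(1/6) = 1/21.
Total probability = (3/4)(28/45) + (1/4)(1/21) = 67/140.

67/140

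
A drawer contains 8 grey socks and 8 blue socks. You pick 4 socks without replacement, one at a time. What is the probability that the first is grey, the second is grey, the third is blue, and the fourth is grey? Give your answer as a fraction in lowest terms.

4/65

Multiply the probability of each draw given the previous ones:
P = 8/16 × 7/15 × 8/14 × 6/13 = 2688/43680 = 4/65.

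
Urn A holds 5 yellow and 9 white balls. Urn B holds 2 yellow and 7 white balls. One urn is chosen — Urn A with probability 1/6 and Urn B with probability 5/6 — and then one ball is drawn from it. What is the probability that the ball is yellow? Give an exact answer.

From Urn A: P(yellow) = 5/14.
From Urn B: P(yellow) = 2/9.
Total probability = (1/6)(5/14) + (5/6)(2/9) = 185/756.

185/756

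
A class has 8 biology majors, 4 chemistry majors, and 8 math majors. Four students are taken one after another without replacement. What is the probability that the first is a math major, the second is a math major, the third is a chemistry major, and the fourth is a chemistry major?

28/4845

Each draw changes the counts, so multiply the conditional probabilities along the sequence:
P = 8/20 × 7/19 × 4/18 × 3/17 = 672/116280 = 28/4845.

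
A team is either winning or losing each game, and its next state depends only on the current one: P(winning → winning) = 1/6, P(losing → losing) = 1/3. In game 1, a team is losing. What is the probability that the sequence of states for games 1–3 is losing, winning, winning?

Game 1 is given. For each transition, use the conditional probability from the current state:
P(winning | losing) = 2/3; P(winning | winning) = 1/6.
P = 2/3 × 1/6 = 2/18 = 1/9.

1/9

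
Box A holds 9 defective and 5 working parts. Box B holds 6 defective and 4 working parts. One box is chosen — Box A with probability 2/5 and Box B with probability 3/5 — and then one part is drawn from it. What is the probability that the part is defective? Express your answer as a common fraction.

From Box A: P(defective) = 9/14.
From Box B: P(defective) = 6/10.
Total probability = (2/5)(9/14) + (3/5)(6/10) = 108/175.

108/175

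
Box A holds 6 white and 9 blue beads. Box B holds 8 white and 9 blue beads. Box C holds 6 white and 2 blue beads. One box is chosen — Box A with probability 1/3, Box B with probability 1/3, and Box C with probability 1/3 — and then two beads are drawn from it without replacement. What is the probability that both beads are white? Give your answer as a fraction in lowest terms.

421/1428

From Box A: P(both white) = (6/15)(5/14) = 1/7.
From Box B: P(both white) = (8/17)(7/16) = 7/34.
From Box C: P(both white) = (6/8)(5/7) = 15/28.
Total probability = (1/3)(1/7) + (1/3)(7/34) + (1/3)(15/28) = 421/1428.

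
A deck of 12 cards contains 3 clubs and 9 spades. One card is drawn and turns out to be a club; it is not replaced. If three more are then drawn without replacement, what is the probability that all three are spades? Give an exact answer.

After the first draw, 9 of the remaining 11 cards are spades.
P = 9/11 × 8/10 × 7/9 = 504/990 = 28/55.

28/55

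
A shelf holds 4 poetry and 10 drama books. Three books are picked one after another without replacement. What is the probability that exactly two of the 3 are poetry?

15/91

One ordering (poetry drawn first) has probability 4/14 × 3/13 × 10/12 = 120/2184 = 5/91.
There are C(3,2) = 3 such orderings, each equally likely, so P = 3 × 5/91 = 15/91.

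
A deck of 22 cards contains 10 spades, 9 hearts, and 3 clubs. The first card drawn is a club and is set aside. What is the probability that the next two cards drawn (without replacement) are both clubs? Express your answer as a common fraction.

1/210

After the first draw, 2 of the remaining 21 cards are clubs.
P = 2/21 × 1/20 = 2/420 = 1/210.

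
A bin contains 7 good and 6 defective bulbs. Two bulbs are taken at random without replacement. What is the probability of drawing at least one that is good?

P(no good) = 6/13 × 5/12 = 30/156 = 5/26.
P(at least one) = 1 − 5/26 = 21/26.

21/26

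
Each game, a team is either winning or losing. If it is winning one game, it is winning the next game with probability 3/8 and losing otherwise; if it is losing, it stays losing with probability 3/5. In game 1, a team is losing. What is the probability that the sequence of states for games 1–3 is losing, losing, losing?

9/25

Game 1 is given. For each transition, use the conditional probability from the current state:
P(losing | losing) = 3/5; P(losing | losing) = 3/5.
P = 3/5 × 3/5 = 9/25.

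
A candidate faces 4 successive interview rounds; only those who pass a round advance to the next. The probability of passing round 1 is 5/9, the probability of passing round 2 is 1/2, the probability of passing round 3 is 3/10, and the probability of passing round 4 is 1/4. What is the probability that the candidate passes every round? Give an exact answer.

The events are sequential, so multiply the conditional probabilities:
P = 5/9 × 1/2 × 3/10 × 1/4 = 15/720 = 1/48.

1/48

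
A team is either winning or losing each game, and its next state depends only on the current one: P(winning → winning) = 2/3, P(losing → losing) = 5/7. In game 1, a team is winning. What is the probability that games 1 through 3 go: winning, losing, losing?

Game 1 is given. For each transition, use the conditional probability from the current state:
P(losing | winning) = 1/3; P(losing | losing) = 5/7.
P = 1/3 × 5/7 = 5/21.

5/21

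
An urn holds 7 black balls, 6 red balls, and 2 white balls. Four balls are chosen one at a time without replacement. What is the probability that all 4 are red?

P = 6/15 × 5/14 × 4/13 × 3/12 = 360/32760 = 1/91.

1/91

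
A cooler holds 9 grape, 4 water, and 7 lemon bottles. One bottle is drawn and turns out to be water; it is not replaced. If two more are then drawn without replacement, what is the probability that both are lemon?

7/57

After the first draw, 7 of the remaining 19 bottles are lemon.
P = 7/19 × 6/18 = 42/342 = 7/57.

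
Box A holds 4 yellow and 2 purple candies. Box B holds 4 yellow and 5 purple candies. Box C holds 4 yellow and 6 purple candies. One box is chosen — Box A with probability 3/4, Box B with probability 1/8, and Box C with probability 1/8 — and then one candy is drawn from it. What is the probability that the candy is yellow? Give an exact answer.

From Box A: P(yellow) = 4/6.
From Box B: P(yellow) = 4/9.
From Box C: P(yellow) = 4/10.
Total probability = (3/4)(4/6) + (1/8)(4/9) + (1/8)(4/10) = 109/180.

109/180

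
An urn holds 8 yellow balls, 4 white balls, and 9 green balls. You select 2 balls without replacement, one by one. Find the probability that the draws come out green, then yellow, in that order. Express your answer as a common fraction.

Multiply the probability of each draw given the previous ones:
P = 9/21 × 8/20 = 72/420 = 6/35.

6/35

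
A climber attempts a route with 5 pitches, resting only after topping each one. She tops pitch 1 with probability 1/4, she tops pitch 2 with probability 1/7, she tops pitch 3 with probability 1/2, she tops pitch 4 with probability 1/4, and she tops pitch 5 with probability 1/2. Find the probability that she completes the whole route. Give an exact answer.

Each stage is reached only if all earlier stages succeed, so
P = 1/4 × 1/7 × 1/2 × 1/4 × 1/2 = 1/448.

1/448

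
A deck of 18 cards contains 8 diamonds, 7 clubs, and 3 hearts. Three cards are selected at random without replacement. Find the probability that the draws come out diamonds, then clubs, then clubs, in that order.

Multiply the probability of each draw given the previous ones:
P = 8/18 × 7/17 × 6/16 = 336/4896 = 7/102.

7/102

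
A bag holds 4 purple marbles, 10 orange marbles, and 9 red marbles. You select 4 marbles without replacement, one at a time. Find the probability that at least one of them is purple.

4979/8855

P(no purple) = 19/23 × 18/22 × 17/21 × 16/20 = 93024/212520 = 3876/8855.
P(at least one) = 1 − 3876/8855 = 4979/8855.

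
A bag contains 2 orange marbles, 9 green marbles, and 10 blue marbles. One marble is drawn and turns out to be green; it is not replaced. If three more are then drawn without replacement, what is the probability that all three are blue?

2/19

With the first marble removed, 10 blue remain out of 20.
P = 10/20 × 9/19 × 8/18 = 720/6840 = 2/19.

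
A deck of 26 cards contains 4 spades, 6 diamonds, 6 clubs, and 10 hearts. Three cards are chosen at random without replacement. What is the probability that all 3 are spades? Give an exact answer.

P(every draw is a spade) = 4/26 × 3/25 × 2/24 = 24/15600 = 1/650.

1/650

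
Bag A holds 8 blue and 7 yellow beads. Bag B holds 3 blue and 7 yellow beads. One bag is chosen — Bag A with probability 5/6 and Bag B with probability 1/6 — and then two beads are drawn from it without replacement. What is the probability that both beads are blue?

7/30

From Bag A: P(both blue) = (8/15)(7/14) = 4/15.
From Bag B: P(both blue) = (3/10)(2/9) = 1/15.
Total probability = (5/6)(4/15) + (1/6)(1/15) = 7/30.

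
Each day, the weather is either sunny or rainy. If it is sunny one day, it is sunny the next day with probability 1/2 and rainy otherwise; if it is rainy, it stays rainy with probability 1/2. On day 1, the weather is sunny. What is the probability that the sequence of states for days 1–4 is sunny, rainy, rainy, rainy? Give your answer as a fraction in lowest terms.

1/8

Day 1 is given. For each transition, use the conditional probability from the current state:
P(rainy | sunny) = 1/2; P(rainy | rainy) = 1/2; P(rainy | rainy) = 1/2.
P = 1/2 × 1/2 × 1/2 = 1/8.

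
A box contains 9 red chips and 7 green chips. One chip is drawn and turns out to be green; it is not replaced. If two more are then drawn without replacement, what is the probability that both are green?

1/7

With the first chip removed, 6 green remain out of 15.
P = 6/15 × 5/14 = 30/210 = 1/7.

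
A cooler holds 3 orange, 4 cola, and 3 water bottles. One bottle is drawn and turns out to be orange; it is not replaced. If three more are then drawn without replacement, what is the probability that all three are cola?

1/21

After the first draw, 4 of the remaining 9 bottles are cola.
P = 4/9 × 3/8 × 2/7 = 24/504 = 1/21.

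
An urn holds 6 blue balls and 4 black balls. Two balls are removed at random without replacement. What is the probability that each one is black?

P = 4/10 × 3/9 = 12/90 = 2/15.

2/15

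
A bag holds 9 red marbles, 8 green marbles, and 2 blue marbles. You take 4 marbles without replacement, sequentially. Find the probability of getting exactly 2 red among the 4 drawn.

135/323

One ordering (red drawn first) has probability 9/19 × 8/18 × 10/17 × 9/16 = 6480/93024 = 45/646.
There are C(4,2) = 6 such orderings, each equally likely, so P = 6 × 45/646 = 135/323.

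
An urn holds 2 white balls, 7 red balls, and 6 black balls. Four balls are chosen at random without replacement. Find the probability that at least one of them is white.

10/21

P(no white) = 13/15 × 12/14 × 11/13 × 10/12 = 17160/32760 = 11/21.
P(at least one) = 1 − 11/21 = 10/21.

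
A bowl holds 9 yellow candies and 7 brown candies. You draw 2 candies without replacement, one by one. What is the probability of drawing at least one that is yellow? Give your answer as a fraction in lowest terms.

33/40

P(no yellow) = 7/16 × 6/15 = 42/240 = 7/40.
P(at least one) = 1 − 7/40 = 33/40.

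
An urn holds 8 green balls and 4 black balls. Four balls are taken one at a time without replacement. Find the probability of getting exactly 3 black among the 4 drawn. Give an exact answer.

One ordering (black drawn first) has probability 4/12 × 3/11 × 2/10 × 8/9 = 192/11880 = 8/495.
There are C(4,3) = 4 such orderings, each equally likely, so P = 4 × 8/495 = 32/495.

32/495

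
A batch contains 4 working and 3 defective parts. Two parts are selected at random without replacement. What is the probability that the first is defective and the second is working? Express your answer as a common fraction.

Multiply the probability of each draw given the previous ones:
P = 3/7 × 4/6 = 12/42 = 2/7.

2/7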